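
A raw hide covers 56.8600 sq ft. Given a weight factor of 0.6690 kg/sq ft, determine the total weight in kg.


Formula: Weight = area * weight_per_sqft
Substituting: Weight = 56.8600 * 0.6690
Result: 38.0393 kg


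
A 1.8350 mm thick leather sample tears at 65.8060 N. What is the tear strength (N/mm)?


Formula: Tear strength = force / thickness
Substituting: Tear strength = 65.8060 / 1.8350
Result: 35.8616 N/mm


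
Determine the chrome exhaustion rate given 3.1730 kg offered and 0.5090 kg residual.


Formula: Uptake = (offered - residual) / offered * 100
Substituting: Uptake = (3.1730 - 0.5090) / 3.1730 * 100
Result: 83.9584 %


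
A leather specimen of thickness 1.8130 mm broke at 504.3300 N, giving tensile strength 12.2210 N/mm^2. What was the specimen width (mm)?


Formula: w = F / (TS * t)
Substituting: w = 504.3300 / (12.2210 * 1.8130)
Result: 22.7620 mm


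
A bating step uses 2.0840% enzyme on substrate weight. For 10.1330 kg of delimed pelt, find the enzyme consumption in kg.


Formula: Enzyme = substrate * pct / 100
Substituting: Enzyme = 10.1330 * 2.0840 / 100
Result: 0.2112 kg


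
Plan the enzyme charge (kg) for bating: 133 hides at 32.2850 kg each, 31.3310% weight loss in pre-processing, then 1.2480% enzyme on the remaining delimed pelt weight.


Total_raw = N * avg_wt = 133 * 32.2850 = 4293.9050 kg
Substrate = Total_raw * (1 - loss/100) = 4293.9050 * (1 - 31.3310/100) = 2948.5816 kg
Enzyme = Substrate * pct / 100 = 2948.5816 * 1.2480 / 100 = 36.7983 kg


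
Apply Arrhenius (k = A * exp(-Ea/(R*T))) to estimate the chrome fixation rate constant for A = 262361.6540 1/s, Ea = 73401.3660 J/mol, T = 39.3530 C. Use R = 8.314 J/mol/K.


T_K = T_C + 273.15 = 39.3530 + 273.15 = 312.5030 K
exponent = -Ea / (R * T_K) = -73401.3660 / (8.314 * 312.5030) = -28.2514
k = A * exp(exponent) = 262361.6540 * exp(-28.2514) = 1.4108e-07 1/s


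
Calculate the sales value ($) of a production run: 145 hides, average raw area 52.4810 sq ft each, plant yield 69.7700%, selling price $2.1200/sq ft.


Raw_total = N * avg_area = 145 * 52.4810 = 7609.7450 sq ft
Finished = Raw_total * yield / 100 = 7609.7450 * 69.7700 / 100 = 5309.3191 sq ft
Value = Finished * price = 5309.3191 * 2.1200 = 11255.7565 $


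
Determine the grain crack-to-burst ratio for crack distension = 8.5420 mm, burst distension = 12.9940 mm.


Formula: Ratio = crack / burst
Substituting: Ratio = 8.5420 / 12.9940
Result: 0.6574


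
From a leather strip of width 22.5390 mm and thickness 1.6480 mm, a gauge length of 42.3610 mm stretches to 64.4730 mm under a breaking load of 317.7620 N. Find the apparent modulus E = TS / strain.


TS = F / (w * t) = 317.7620 / (22.5390 * 1.6480) = 8.5548 N/mm^2
strain = (Lf - L0) / L0 = (64.4730 - 42.3610) / 42.3610 = 0.5220
E = TS / strain = 8.5548 / 0.5220 = 16.3888 N/mm^2


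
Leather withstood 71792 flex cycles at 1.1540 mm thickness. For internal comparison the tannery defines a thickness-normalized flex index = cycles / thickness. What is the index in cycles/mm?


Formula: Index = cycles / thickness
Substituting: Index = 71792 / 1.1540
Result: 62211.4385 cycles/mm


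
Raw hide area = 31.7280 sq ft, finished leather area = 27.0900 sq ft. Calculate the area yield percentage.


Formula: Yield = finished / raw * 100
Substituting: Yield = 27.0900 / 31.7280 * 100
Result: 85.3820 %


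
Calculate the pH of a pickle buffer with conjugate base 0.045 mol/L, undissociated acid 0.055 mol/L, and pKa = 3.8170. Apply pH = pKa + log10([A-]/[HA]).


ratio = [A-] / [HA] = 0.045 / 0.055 = 0.8182
log10(ratio) = -0.0871502
pH = pKa + log10(ratio) = 3.8170 - 0.0871502 = 3.7298


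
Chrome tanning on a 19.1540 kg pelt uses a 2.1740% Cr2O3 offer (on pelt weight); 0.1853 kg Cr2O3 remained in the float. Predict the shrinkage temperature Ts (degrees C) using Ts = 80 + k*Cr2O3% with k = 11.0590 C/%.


Offered = pelt * offer_pct / 100 = 19.1540 * 2.1740 / 100 = 0.4164 kg
Uptake = offered - residual = 0.4164 - 0.1853 = 0.2311 kg
Cr2O3% on pelt = uptake / pelt * 100 = 0.2311 / 19.1540 * 100 = 1.2066 %
Ts = 80 + k * Cr2O3% = 80 + 11.0590 * 1.2066 = 93.3435 C


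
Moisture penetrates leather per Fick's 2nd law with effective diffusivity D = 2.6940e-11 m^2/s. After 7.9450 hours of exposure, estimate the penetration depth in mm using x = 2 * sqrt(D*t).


t = 7.9450 hr * 3600 = 28602.0000 s
D * t = 2.6940e-11 * 28602.0000 = 7.7054e-07
x = 2 * sqrt(D*t) = 2 * sqrt(7.7054e-07) = 0.00175561 m = 1.7556 mm


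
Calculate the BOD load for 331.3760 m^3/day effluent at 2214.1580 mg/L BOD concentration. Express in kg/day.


Formula: BOD_load = volume * conc / 1000
Substituting: BOD_load = 331.3760 * 2214.1580 / 1000
Result: 733.7188 kg/day


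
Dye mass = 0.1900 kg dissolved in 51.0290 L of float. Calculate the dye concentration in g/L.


Formula: Conc = dye_mass(kg) / volume(L) * 1000
Substituting: Conc = 0.1900 / 51.0290 * 1000
Result: 3.7234 g/L


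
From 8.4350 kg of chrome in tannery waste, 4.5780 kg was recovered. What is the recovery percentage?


Formula: Recovery = recovered / input * 100
Substituting: Recovery = 4.5780 / 8.4350 * 100
Result: 54.2739 %


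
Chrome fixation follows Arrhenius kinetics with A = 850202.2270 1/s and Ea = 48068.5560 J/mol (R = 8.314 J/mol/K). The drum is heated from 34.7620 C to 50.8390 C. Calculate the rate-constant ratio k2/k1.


T1 = 34.7620 + 273.15 = 307.9120 K; T2 = 50.8390 + 273.15 = 323.9890 K
k1 = A * exp(-Ea/(R*T1)) = 850202.2270 * exp(-48068.5560/(8.314*307.9120)) = 0.00595399 1/s
k2 = A * exp(-Ea/(R*T2)) = 850202.2270 * exp(-48068.5560/(8.314*323.9890)) = 0.0151169 1/s
k2/k1 = 0.0151169 / 0.00595399 = 2.5389


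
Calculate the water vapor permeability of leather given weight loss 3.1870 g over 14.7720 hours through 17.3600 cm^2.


Formula: WVP = loss / (area * time)
Substituting: WVP = 3.1870 / (17.3600 * 14.7720)
Result: 0.0124278 g/(cm^2*hr)


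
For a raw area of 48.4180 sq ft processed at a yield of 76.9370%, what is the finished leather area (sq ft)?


Formula: finished = raw * yield / 100
Substituting: finished = 48.4180 * 76.9370 / 100
Result: 37.2514 sq ft


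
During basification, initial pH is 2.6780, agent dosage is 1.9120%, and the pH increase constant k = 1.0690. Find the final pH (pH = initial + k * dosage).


Formula: pH_final = pH_initial + k * base_pct
Substituting: pH_final = 2.6780 + 1.0690 * 1.9120
Result: 4.7219


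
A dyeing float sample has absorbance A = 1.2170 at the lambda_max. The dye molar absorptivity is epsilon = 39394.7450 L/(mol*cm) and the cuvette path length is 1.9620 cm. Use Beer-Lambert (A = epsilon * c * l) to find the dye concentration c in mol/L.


Formula: c = A / (epsilon * l)
Substituting: c = 1.2170 / (39394.7450 * 1.9620)
Result: 1.5745e-05 mol/L


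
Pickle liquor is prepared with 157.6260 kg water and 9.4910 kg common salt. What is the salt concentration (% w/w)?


Formula: Conc = salt / (water + salt) * 100
Substituting: Conc = 9.4910 / (157.6260 + 9.4910) * 100
Result: 5.6793 %


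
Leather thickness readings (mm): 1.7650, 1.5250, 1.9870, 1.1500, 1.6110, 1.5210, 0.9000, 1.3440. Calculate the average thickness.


Formula: Average = sum / n
Substituting: Average = 11.8030 / 8
Result: 1.4754 mm


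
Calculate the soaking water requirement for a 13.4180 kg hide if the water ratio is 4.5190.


Formula: Water = hide_weight * ratio
Substituting: Water = 13.4180 * 4.5190
Result: 60.6359 kg


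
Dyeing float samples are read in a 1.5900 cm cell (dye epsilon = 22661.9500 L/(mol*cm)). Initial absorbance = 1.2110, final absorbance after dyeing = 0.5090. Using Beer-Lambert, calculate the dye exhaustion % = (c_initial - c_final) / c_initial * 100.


c_initial = A_i / (epsilon * l) = 1.2110 / (22661.9500 * 1.5900) = 3.3609e-05 mol/L
c_final = A_f / (epsilon * l) = 0.5090 / (22661.9500 * 1.5900) = 1.4126e-05 mol/L
Exhaustion = (c_initial - c_final) / c_initial * 100 = (3.3609e-05 - 1.4126e-05) / 3.3609e-05 * 100 = 57.9686 %


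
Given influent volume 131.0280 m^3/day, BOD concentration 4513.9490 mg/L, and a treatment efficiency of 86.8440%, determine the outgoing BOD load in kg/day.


Load_in = volume * conc / 1000 = 131.0280 * 4513.9490 / 1000 = 591.4537 kg/day
Removed = Load_in * eff / 100 = 591.4537 * 86.8440 / 100 = 513.6421 kg/day
Load_out = Load_in - Removed = 591.4537 - 513.6421 = 77.8117 kg/day


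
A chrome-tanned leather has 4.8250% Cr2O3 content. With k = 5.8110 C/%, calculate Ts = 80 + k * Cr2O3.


Formula: Ts = 80 + k * Cr2O3
Substituting: Ts = 80 + 5.8110 * 4.8250
Result: 108.0381 C


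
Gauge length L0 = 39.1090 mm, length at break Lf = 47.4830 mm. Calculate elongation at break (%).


Formula: Elongation = (Lf - L0) / L0 * 100
Substituting: Elongation = (47.4830 - 39.1090) / 39.1090 * 100
Result: 21.4120 %


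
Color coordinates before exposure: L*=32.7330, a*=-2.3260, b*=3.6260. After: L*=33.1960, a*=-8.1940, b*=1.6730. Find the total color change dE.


dL = 0.4630, da = -5.8680, db = -1.9530
dE = sqrt(0.4630^2 + (-5.8680)^2 + (-1.9530)^2) = 6.2018


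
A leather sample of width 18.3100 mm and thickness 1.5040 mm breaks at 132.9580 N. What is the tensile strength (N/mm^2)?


Formula: TS = force / (width * thickness)
Substituting: TS = 132.9580 / (18.3100 * 1.5040)
Result: 4.8281 N/mm^2


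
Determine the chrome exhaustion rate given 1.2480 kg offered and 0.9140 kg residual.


Formula: Uptake = (offered - residual) / offered * 100
Substituting: Uptake = (1.2480 - 0.9140) / 1.2480 * 100
Result: 26.7628 %


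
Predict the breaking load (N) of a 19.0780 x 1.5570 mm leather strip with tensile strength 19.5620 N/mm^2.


Formula: F = TS * w * t
Substituting: F = 19.5620 * 19.0780 * 1.5570
Result: 581.0784 N


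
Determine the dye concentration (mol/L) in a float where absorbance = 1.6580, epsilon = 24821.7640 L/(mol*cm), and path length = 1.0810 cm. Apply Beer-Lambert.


Formula: c = A / (epsilon * l)
Substituting: c = 1.6580 / (24821.7640 * 1.0810)
Result: 6.1791e-05 mol/L


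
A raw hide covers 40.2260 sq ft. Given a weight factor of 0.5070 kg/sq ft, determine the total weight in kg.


Formula: Weight = area * weight_per_sqft
Substituting: Weight = 40.2260 * 0.5070
Result: 20.3946 kg


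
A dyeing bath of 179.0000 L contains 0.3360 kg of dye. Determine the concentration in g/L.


Formula: Conc = dye_mass(kg) / volume(L) * 1000
Substituting: Conc = 0.3360 / 179.0000 * 1000
Result: 1.8771 g/L


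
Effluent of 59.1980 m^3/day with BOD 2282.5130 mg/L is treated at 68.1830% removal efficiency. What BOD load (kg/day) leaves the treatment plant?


Load_in = volume * conc / 1000 = 59.1980 * 2282.5130 / 1000 = 135.1202 kg/day
Removed = Load_in * eff / 100 = 135.1202 * 68.1830 / 100 = 92.1290 kg/day
Load_out = Load_in - Removed = 135.1202 - 92.1290 = 42.9912 kg/day


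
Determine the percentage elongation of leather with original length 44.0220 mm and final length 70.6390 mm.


Formula: Elongation = (Lf - L0) / L0 * 100
Substituting: Elongation = (70.6390 - 44.0220) / 44.0220 * 100
Result: 60.4630 %


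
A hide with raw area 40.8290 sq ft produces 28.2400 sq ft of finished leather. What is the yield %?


Formula: Yield = finished / raw * 100
Substituting: Yield = 28.2400 / 40.8290 * 100
Result: 69.1665 %


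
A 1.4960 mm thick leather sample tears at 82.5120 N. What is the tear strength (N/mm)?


Formula: Tear strength = force / thickness
Substituting: Tear strength = 82.5120 / 1.4960
Result: 55.1551 N/mm


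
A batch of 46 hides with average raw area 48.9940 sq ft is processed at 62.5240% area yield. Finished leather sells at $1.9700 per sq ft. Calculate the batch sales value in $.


Raw_total = N * avg_area = 46 * 48.9940 = 2253.7240 sq ft
Finished = Raw_total * yield / 100 = 2253.7240 * 62.5240 / 100 = 1409.1184 sq ft
Value = Finished * price = 1409.1184 * 1.9700 = 2775.9632 $


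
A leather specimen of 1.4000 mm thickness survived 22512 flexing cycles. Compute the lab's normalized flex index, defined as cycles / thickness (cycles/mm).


Formula: Index = cycles / thickness
Substituting: Index = 22512 / 1.4000
Result: 16080.0000 cycles/mm


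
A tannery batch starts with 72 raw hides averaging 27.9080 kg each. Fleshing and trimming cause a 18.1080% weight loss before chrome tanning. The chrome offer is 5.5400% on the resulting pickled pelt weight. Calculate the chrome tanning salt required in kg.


Total_raw = N * avg_wt = 72 * 27.9080 = 2009.3760 kg
Substrate = Total_raw * (1 - loss/100) = 2009.3760 * (1 - 18.1080/100) = 1645.5182 kg
Chrome = Substrate * pct / 100 = 1645.5182 * 5.5400 / 100 = 91.1617 kg


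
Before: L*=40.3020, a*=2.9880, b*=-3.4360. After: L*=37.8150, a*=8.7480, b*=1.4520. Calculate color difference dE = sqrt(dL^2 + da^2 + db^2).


dL = -2.4870, da = 5.7600, db = 4.8880
dE = sqrt((-2.4870)^2 + 5.7600^2 + 4.8880^2) = 7.9533


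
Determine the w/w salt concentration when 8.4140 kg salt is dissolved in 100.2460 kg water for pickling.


Formula: Conc = salt / (water + salt) * 100
Substituting: Conc = 8.4140 / (100.2460 + 8.4140) * 100
Result: 7.7434 %


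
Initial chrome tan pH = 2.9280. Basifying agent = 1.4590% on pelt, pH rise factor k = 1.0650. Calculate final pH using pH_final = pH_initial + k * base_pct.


Formula: pH_final = pH_initial + k * base_pct
Substituting: pH_final = 2.9280 + 1.0650 * 1.4590
Result: 4.4818


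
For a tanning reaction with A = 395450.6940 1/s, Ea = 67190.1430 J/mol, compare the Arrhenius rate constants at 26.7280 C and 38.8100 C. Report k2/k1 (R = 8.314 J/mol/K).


T1 = 26.7280 + 273.15 = 299.8780 K; T2 = 38.8100 + 273.15 = 311.9600 K
k1 = A * exp(-Ea/(R*T1)) = 395450.6940 * exp(-67190.1430/(8.314*299.8780)) = 7.8175e-07 1/s
k2 = A * exp(-Ea/(R*T2)) = 395450.6940 * exp(-67190.1430/(8.314*311.9600)) = 2.2200e-06 1/s
k2/k1 = 2.2200e-06 / 7.8175e-07 = 2.8398


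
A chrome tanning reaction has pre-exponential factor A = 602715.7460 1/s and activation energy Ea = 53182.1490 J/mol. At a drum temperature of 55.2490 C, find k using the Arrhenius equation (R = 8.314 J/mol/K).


T_K = T_C + 273.15 = 55.2490 + 273.15 = 328.3990 K
exponent = -Ea / (R * T_K) = -53182.1490 / (8.314 * 328.3990) = -19.4784
k = A * exp(exponent) = 602715.7460 * exp(-19.4784) = 0.00209284 1/s


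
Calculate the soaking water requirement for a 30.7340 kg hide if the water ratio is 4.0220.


Formula: Water = hide_weight * ratio
Substituting: Water = 30.7340 * 4.0220
Result: 123.6121 kg


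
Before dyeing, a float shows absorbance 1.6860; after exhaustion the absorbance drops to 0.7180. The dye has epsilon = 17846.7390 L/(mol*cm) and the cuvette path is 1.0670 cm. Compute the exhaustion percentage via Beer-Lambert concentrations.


c_initial = A_i / (epsilon * l) = 1.6860 / (17846.7390 * 1.0670) = 8.8539e-05 mol/L
c_final = A_f / (epsilon * l) = 0.7180 / (17846.7390 * 1.0670) = 3.7705e-05 mol/L
Exhaustion = (c_initial - c_final) / c_initial * 100 = (8.8539e-05 - 3.7705e-05) / 8.8539e-05 * 100 = 57.4140 %


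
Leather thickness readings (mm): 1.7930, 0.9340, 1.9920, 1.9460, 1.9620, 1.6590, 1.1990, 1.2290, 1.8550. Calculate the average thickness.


Formula: Average = sum / n
Substituting: Average = 14.5690 / 9
Result: 1.6188 mm


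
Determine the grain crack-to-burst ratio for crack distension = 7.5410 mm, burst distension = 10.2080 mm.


Formula: Ratio = crack / burst
Substituting: Ratio = 7.5410 / 10.2080
Result: 0.7387


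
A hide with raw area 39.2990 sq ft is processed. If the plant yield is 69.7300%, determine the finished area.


Formula: finished = raw * yield / 100
Substituting: finished = 39.2990 * 69.7300 / 100
Result: 27.4032 sq ft


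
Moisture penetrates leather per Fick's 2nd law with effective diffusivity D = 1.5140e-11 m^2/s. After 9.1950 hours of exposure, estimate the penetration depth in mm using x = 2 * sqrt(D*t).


t = 9.1950 hr * 3600 = 33102.0000 s
D * t = 1.5140e-11 * 33102.0000 = 5.0116e-07
x = 2 * sqrt(D*t) = 2 * sqrt(5.0116e-07) = 0.00141586 m = 1.4159 mm


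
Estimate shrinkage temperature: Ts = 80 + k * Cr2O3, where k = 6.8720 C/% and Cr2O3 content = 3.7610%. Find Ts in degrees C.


Formula: Ts = 80 + k * Cr2O3
Substituting: Ts = 80 + 6.8720 * 3.7610
Result: 105.8456 C


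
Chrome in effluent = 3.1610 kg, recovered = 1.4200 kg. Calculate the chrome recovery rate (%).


Formula: Recovery = recovered / input * 100
Substituting: Recovery = 1.4200 / 3.1610 * 100
Result: 44.9225 %


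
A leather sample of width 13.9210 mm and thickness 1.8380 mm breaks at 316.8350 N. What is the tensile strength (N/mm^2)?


Formula: TS = force / (width * thickness)
Substituting: TS = 316.8350 / (13.9210 * 1.8380)
Result: 12.3828 N/mm^2


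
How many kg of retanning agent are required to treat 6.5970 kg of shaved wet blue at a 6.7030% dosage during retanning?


Formula: Retan = substrate * pct / 100
Substituting: Retan = 6.5970 * 6.7030 / 100
Result: 0.4422 kg


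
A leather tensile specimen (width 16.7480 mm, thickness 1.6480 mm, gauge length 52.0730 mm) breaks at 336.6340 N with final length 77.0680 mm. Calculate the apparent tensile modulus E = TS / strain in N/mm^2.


TS = F / (w * t) = 336.6340 / (16.7480 * 1.6480) = 12.1966 N/mm^2
strain = (Lf - L0) / L0 = (77.0680 - 52.0730) / 52.0730 = 0.4800
E = TS / strain = 12.1966 / 0.4800 = 25.4096 N/mm^2


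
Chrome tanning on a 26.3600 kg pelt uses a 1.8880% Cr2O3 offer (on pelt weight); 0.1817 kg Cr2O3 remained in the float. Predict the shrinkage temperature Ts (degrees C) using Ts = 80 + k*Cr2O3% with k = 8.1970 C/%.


Offered = pelt * offer_pct / 100 = 26.3600 * 1.8880 / 100 = 0.4977 kg
Uptake = offered - residual = 0.4977 - 0.1817 = 0.3160 kg
Cr2O3% on pelt = uptake / pelt * 100 = 0.3160 / 26.3600 * 100 = 1.1987 %
Ts = 80 + k * Cr2O3% = 80 + 8.1970 * 1.1987 = 89.8257 C


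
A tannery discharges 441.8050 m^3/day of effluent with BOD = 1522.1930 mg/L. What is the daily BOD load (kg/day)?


Formula: BOD_load = volume * conc / 1000
Substituting: BOD_load = 441.8050 * 1522.1930 / 1000
Result: 672.5125 kg/day


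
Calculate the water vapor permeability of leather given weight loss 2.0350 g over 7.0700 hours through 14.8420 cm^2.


Formula: WVP = loss / (area * time)
Substituting: WVP = 2.0350 / (14.8420 * 7.0700)
Result: 0.0193933 g/(cm^2*hr)


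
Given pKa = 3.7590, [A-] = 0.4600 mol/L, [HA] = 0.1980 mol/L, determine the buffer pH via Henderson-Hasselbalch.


ratio = [A-] / [HA] = 0.4600 / 0.1980 = 2.3232
log10(ratio) = 0.3661
pH = pKa + log10(ratio) = 3.7590 + 0.3661 = 4.1251


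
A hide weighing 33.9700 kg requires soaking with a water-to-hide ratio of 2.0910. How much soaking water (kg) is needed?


Formula: Water = hide_weight * ratio
Substituting: Water = 33.9700 * 2.0910
Result: 71.0313 kg


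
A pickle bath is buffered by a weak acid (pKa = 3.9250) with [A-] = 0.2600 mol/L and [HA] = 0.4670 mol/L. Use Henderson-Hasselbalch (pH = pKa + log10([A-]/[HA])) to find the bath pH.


ratio = [A-] / [HA] = 0.2600 / 0.4670 = 0.5567
log10(ratio) = -0.2543
pH = pKa + log10(ratio) = 3.9250 - 0.2543 = 3.6707


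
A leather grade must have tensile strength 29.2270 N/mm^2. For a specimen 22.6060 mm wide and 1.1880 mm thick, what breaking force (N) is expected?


Formula: F = TS * w * t
Substituting: F = 29.2270 * 22.6060 * 1.1880
Result: 784.9182 N


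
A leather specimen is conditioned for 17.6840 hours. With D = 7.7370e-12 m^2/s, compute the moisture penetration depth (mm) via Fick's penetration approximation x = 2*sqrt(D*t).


t = 17.6840 hr * 3600 = 63662.4000 s
D * t = 7.7370e-12 * 63662.4000 = 4.9256e-07
x = 2 * sqrt(D*t) = 2 * sqrt(4.9256e-07) = 0.00140365 m = 1.4036 mm


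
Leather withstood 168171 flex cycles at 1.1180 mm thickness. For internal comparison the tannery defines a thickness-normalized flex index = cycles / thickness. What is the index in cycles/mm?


Formula: Index = cycles / thickness
Substituting: Index = 168171 / 1.1180
Result: 150421.2880 cycles/mm


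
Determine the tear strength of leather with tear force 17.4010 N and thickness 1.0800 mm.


Formula: Tear strength = force / thickness
Substituting: Tear strength = 17.4010 / 1.0800
Result: 16.1120 N/mm


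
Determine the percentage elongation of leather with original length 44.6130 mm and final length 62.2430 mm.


Formula: Elongation = (Lf - L0) / L0 * 100
Substituting: Elongation = (62.2430 - 44.6130) / 44.6130 * 100
Result: 39.5176 %


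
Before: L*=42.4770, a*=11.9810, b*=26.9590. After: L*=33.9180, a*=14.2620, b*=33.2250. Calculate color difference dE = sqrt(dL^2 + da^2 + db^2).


dL = -8.5590, da = 2.2810, db = 6.2660
dE = sqrt((-8.5590)^2 + 2.2810^2 + 6.2660^2) = 10.8500


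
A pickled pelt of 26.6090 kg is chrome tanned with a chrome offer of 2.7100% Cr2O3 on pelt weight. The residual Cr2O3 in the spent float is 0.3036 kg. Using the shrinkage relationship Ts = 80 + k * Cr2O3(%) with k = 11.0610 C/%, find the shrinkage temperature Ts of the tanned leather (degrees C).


Offered = pelt * offer_pct / 100 = 26.6090 * 2.7100 / 100 = 0.7211 kg
Uptake = offered - residual = 0.7211 - 0.3036 = 0.4175 kg
Cr2O3% on pelt = uptake / pelt * 100 = 0.4175 / 26.6090 * 100 = 1.5690 %
Ts = 80 + k * Cr2O3% = 80 + 11.0610 * 1.5690 = 97.3551 C


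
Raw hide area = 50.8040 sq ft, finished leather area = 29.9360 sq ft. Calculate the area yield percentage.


Formula: Yield = finished / raw * 100
Substituting: Yield = 29.9360 / 50.8040 * 100
Result: 58.9245 %


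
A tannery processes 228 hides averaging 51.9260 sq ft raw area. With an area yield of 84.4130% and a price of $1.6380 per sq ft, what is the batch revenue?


Raw_total = N * avg_area = 228 * 51.9260 = 11839.1280 sq ft
Finished = Raw_total * yield / 100 = 11839.1280 * 84.4130 / 100 = 9993.7631 sq ft
Value = Finished * price = 9993.7631 * 1.6380 = 16369.7840 $


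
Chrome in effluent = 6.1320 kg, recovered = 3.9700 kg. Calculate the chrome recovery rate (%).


Formula: Recovery = recovered / input * 100
Substituting: Recovery = 3.9700 / 6.1320 * 100
Result: 64.7423 %


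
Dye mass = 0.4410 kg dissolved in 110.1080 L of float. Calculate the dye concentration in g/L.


Formula: Conc = dye_mass(kg) / volume(L) * 1000
Substituting: Conc = 0.4410 / 110.1080 * 1000
Result: 4.0052 g/L


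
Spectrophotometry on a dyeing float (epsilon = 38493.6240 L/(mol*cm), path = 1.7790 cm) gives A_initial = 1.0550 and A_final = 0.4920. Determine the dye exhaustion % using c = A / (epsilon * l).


c_initial = A_i / (epsilon * l) = 1.0550 / (38493.6240 * 1.7790) = 1.5406e-05 mol/L
c_final = A_f / (epsilon * l) = 0.4920 / (38493.6240 * 1.7790) = 7.1846e-06 mol/L
Exhaustion = (c_initial - c_final) / c_initial * 100 = (1.5406e-05 - 7.1846e-06) / 1.5406e-05 * 100 = 53.3649 %


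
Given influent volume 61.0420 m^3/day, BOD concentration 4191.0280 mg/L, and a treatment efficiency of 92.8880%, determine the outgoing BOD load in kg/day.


Load_in = volume * conc / 1000 = 61.0420 * 4191.0280 / 1000 = 255.8287 kg/day
Removed = Load_in * eff / 100 = 255.8287 * 92.8880 / 100 = 237.6342 kg/day
Load_out = Load_in - Removed = 255.8287 - 237.6342 = 18.1945 kg/day


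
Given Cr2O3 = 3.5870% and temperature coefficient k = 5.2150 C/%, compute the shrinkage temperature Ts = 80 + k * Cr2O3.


Formula: Ts = 80 + k * Cr2O3
Substituting: Ts = 80 + 5.2150 * 3.5870
Result: 98.7062 C


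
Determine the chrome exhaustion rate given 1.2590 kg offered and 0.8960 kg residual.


Formula: Uptake = (offered - residual) / offered * 100
Substituting: Uptake = (1.2590 - 0.8960) / 1.2590 * 100
Result: 28.8324 %


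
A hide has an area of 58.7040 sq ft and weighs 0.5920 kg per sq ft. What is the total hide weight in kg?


Formula: Weight = area * weight_per_sqft
Substituting: Weight = 58.7040 * 0.5920
Result: 34.7528 kg


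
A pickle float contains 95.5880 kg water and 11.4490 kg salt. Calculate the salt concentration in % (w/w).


Formula: Conc = salt / (water + salt) * 100
Substituting: Conc = 11.4490 / (95.5880 + 11.4490) * 100
Result: 10.6963 %


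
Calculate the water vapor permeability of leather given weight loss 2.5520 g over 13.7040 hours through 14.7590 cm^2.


Formula: WVP = loss / (area * time)
Substituting: WVP = 2.5520 / (14.7590 * 13.7040)
Result: 0.0126176 g/(cm^2*hr)


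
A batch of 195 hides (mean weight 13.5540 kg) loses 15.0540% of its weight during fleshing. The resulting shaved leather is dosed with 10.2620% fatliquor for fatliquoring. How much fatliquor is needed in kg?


Total_raw = N * avg_wt = 195 * 13.5540 = 2643.0300 kg
Substrate = Total_raw * (1 - loss/100) = 2643.0300 * (1 - 15.0540/100) = 2245.1483 kg
Fat = Substrate * pct / 100 = 2245.1483 * 10.2620 / 100 = 230.3971 kg


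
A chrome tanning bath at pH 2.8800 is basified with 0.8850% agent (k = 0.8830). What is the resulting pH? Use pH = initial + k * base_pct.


Formula: pH_final = pH_initial + k * base_pct
Substituting: pH_final = 2.8800 + 0.8830 * 0.8850
Result: 3.6615


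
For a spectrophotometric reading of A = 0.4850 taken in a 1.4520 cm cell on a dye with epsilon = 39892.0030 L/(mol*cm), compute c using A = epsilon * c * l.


Formula: c = A / (epsilon * l)
Substituting: c = 0.4850 / (39892.0030 * 1.4520)
Result: 8.3732e-06 mol/L


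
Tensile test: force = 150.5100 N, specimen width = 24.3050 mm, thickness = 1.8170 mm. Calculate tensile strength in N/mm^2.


Formula: TS = force / (width * thickness)
Substituting: TS = 150.5100 / (24.3050 * 1.8170)
Result: 3.4081 N/mm^2


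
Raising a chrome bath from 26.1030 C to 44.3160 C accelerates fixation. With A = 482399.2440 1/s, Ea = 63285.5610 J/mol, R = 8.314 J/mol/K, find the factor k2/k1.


T1 = 26.1030 + 273.15 = 299.2530 K; T2 = 44.3160 + 273.15 = 317.4660 K
k1 = A * exp(-Ea/(R*T1)) = 482399.2440 * exp(-63285.5610/(8.314*299.2530)) = 4.3302e-06 1/s
k2 = A * exp(-Ea/(R*T2)) = 482399.2440 * exp(-63285.5610/(8.314*317.4660)) = 1.8632e-05 1/s
k2/k1 = 1.8632e-05 / 4.3302e-06 = 4.3029


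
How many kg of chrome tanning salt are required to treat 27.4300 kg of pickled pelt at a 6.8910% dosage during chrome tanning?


Formula: Chrome = substrate * pct / 100
Substituting: Chrome = 27.4300 * 6.8910 / 100
Result: 1.8902 kg


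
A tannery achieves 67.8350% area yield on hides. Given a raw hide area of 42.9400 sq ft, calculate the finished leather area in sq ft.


Formula: finished = raw * yield / 100
Substituting: finished = 42.9400 * 67.8350 / 100
Result: 29.1283 sq ft


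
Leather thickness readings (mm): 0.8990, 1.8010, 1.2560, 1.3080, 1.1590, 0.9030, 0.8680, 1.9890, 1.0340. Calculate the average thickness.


Formula: Average = sum / n
Substituting: Average = 11.2170 / 9
Result: 1.2463 mm


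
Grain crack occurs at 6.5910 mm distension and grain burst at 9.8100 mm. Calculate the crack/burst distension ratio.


Formula: Ratio = crack / burst
Substituting: Ratio = 6.5910 / 9.8100
Result: 0.6719


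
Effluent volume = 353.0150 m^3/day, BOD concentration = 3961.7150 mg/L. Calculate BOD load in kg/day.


Formula: BOD_load = volume * conc / 1000
Substituting: BOD_load = 353.0150 * 3961.7150 / 1000
Result: 1398.5448 kg/day


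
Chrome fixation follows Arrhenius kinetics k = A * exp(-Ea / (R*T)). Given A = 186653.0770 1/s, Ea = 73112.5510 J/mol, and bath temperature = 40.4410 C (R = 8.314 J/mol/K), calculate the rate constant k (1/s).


T_K = T_C + 273.15 = 40.4410 + 273.15 = 313.5910 K
exponent = -Ea / (R * T_K) = -73112.5510 / (8.314 * 313.5910) = -28.0426
k = A * exp(exponent) = 186653.0770 * exp(-28.0426) = 1.2368e-07 1/s


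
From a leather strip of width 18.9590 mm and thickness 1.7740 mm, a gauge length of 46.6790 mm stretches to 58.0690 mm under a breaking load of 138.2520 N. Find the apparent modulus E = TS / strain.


TS = F / (w * t) = 138.2520 / (18.9590 * 1.7740) = 4.1106 N/mm^2
strain = (Lf - L0) / L0 = (58.0690 - 46.6790) / 46.6790 = 0.2440
E = TS / strain = 4.1106 / 0.2440 = 16.8461 N/mm^2


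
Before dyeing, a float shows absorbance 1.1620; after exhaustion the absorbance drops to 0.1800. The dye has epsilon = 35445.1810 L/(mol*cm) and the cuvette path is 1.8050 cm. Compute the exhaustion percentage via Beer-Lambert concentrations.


c_initial = A_i / (epsilon * l) = 1.1620 / (35445.1810 * 1.8050) = 1.8162e-05 mol/L
c_final = A_f / (epsilon * l) = 0.1800 / (35445.1810 * 1.8050) = 2.8134e-06 mol/L
Exhaustion = (c_initial - c_final) / c_initial * 100 = (1.8162e-05 - 2.8134e-06) / 1.8162e-05 * 100 = 84.5095 %


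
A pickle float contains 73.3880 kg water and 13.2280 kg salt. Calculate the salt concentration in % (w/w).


Formula: Conc = salt / (water + salt) * 100
Substituting: Conc = 13.2280 / (73.3880 + 13.2280) * 100
Result: 15.2720 %


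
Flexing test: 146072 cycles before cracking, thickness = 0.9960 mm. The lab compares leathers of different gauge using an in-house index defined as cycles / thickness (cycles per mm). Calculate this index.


Formula: Index = cycles / thickness
Substituting: Index = 146072 / 0.9960
Result: 146658.6345 cycles/mm


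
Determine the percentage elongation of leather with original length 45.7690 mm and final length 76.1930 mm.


Formula: Elongation = (Lf - L0) / L0 * 100
Substituting: Elongation = (76.1930 - 45.7690) / 45.7690 * 100
Result: 66.4729 %


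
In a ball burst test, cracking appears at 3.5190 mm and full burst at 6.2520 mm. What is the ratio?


Formula: Ratio = crack / burst
Substituting: Ratio = 3.5190 / 6.2520
Result: 0.5629


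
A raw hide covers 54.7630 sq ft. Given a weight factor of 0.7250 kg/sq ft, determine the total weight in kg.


Formula: Weight = area * weight_per_sqft
Substituting: Weight = 54.7630 * 0.7250
Result: 39.7032 kg


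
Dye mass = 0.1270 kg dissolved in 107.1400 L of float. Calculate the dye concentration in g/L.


Formula: Conc = dye_mass(kg) / volume(L) * 1000
Substituting: Conc = 0.1270 / 107.1400 * 1000
Result: 1.1854 g/L


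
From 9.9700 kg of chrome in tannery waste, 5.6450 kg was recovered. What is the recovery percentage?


Formula: Recovery = recovered / input * 100
Substituting: Recovery = 5.6450 / 9.9700 * 100
Result: 56.6199 %


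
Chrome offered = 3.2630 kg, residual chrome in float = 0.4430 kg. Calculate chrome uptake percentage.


Formula: Uptake = (offered - residual) / offered * 100
Substituting: Uptake = (3.2630 - 0.4430) / 3.2630 * 100
Result: 86.4235 %


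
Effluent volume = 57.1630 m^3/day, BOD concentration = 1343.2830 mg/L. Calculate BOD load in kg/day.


Formula: BOD_load = volume * conc / 1000
Substituting: BOD_load = 57.1630 * 1343.2830 / 1000
Result: 76.7861 kg/day


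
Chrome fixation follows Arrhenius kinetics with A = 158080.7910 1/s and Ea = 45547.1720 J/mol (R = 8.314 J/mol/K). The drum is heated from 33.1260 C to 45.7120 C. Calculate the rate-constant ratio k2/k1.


T1 = 33.1260 + 273.15 = 306.2760 K; T2 = 45.7120 + 273.15 = 318.8620 K
k1 = A * exp(-Ea/(R*T1)) = 158080.7910 * exp(-45547.1720/(8.314*306.2760)) = 0.00269549 1/s
k2 = A * exp(-Ea/(R*T2)) = 158080.7910 * exp(-45547.1720/(8.314*318.8620)) = 0.00546088 1/s
k2/k1 = 0.00546088 / 0.00269549 = 2.0259


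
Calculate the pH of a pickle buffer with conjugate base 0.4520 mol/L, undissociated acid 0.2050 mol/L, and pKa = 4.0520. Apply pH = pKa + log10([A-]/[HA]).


ratio = [A-] / [HA] = 0.4520 / 0.2050 = 2.2049
log10(ratio) = 0.3434
pH = pKa + log10(ratio) = 4.0520 + 0.3434 = 4.3954


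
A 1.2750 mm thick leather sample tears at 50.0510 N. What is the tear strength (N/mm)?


Formula: Tear strength = force / thickness
Substituting: Tear strength = 50.0510 / 1.2750
Result: 39.2557 N/mm


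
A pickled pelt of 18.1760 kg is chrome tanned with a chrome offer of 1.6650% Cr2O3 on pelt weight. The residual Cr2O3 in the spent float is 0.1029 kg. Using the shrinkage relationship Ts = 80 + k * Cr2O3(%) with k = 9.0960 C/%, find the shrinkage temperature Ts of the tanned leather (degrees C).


Offered = pelt * offer_pct / 100 = 18.1760 * 1.6650 / 100 = 0.3026 kg
Uptake = offered - residual = 0.3026 - 0.1029 = 0.1997 kg
Cr2O3% on pelt = uptake / pelt * 100 = 0.1997 / 18.1760 * 100 = 1.0989 %
Ts = 80 + k * Cr2O3% = 80 + 9.0960 * 1.0989 = 89.9953 C


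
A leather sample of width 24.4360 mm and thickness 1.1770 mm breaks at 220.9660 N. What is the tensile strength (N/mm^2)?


Formula: TS = force / (width * thickness)
Substituting: TS = 220.9660 / (24.4360 * 1.1770)
Result: 7.6828 N/mm^2


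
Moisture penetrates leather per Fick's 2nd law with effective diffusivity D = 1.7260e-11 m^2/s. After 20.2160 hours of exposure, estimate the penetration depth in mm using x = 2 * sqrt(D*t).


t = 20.2160 hr * 3600 = 72777.6000 s
D * t = 1.7260e-11 * 72777.6000 = 1.2561e-06
x = 2 * sqrt(D*t) = 2 * sqrt(1.2561e-06) = 0.00224155 m = 2.2416 mm


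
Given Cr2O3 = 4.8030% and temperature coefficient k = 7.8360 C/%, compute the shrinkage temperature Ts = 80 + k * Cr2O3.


Formula: Ts = 80 + k * Cr2O3
Substituting: Ts = 80 + 7.8360 * 4.8030
Result: 117.6363 C


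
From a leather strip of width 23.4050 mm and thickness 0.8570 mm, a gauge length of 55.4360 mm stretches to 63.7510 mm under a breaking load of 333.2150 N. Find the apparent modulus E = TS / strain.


TS = F / (w * t) = 333.2150 / (23.4050 * 0.8570) = 16.6125 N/mm^2
strain = (Lf - L0) / L0 = (63.7510 - 55.4360) / 55.4360 = 0.1500
E = TS / strain = 16.6125 / 0.1500 = 110.7553 N/mm^2


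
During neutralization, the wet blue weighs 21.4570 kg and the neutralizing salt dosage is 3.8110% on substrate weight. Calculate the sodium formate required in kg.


Formula: Neutralizer = substrate * pct / 100
Substituting: Neutralizer = 21.4570 * 3.8110 / 100
Result: 0.8177 kg


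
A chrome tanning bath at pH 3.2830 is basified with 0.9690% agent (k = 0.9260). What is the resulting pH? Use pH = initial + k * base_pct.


Formula: pH_final = pH_initial + k * base_pct
Substituting: pH_final = 3.2830 + 0.9260 * 0.9690
Result: 4.1803


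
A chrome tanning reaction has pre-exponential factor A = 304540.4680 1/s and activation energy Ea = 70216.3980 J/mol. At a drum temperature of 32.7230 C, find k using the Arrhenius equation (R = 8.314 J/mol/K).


T_K = T_C + 273.15 = 32.7230 + 273.15 = 305.8730 K
exponent = -Ea / (R * T_K) = -70216.3980 / (8.314 * 305.8730) = -27.6113
k = A * exp(exponent) = 304540.4680 * exp(-27.6113) = 3.1060e-07 1/s


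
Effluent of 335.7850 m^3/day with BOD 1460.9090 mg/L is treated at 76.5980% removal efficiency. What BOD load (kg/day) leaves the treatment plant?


Load_in = volume * conc / 1000 = 335.7850 * 1460.9090 / 1000 = 490.5513 kg/day
Removed = Load_in * eff / 100 = 490.5513 * 76.5980 / 100 = 375.7525 kg/day
Load_out = Load_in - Removed = 490.5513 - 375.7525 = 114.7988 kg/day


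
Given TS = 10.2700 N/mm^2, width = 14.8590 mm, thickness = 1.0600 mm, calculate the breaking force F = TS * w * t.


Formula: F = TS * w * t
Substituting: F = 10.2700 * 14.8590 * 1.0600
Result: 161.7580 N


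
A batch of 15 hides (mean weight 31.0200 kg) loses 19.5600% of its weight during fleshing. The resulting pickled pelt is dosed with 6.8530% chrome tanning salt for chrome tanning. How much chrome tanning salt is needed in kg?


Total_raw = N * avg_wt = 15 * 31.0200 = 465.3000 kg
Substrate = Total_raw * (1 - loss/100) = 465.3000 * (1 - 19.5600/100) = 374.2873 kg
Chrome = Substrate * pct / 100 = 374.2873 * 6.8530 / 100 = 25.6499 kg


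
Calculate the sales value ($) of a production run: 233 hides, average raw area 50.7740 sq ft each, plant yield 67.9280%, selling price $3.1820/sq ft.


Raw_total = N * avg_area = 233 * 50.7740 = 11830.3420 sq ft
Finished = Raw_total * yield / 100 = 11830.3420 * 67.9280 / 100 = 8036.1147 sq ft
Value = Finished * price = 8036.1147 * 3.1820 = 25570.9170 $


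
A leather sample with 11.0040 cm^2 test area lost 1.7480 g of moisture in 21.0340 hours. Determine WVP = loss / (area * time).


Formula: WVP = loss / (area * time)
Substituting: WVP = 1.7480 / (11.0040 * 21.0340)
Result: 0.00755212 g/(cm^2*hr)


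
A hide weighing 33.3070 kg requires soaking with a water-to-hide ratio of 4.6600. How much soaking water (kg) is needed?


Formula: Water = hide_weight * ratio
Substituting: Water = 33.3070 * 4.6600
Result: 155.2106 kg


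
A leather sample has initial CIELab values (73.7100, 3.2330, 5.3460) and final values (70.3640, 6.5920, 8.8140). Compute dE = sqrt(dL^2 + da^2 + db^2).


dL = -3.3460, da = 3.3590, db = 3.4680
dE = sqrt((-3.3460)^2 + 3.3590^2 + 3.4680^2) = 5.8741


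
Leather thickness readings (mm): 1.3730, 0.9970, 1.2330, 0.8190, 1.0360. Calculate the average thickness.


Formula: Average = sum / n
Substituting: Average = 5.4580 / 5
Result: 1.0916 mm


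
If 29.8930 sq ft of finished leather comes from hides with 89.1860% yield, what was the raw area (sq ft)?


Formula: raw = finished * 100 / yield
Substituting: raw = 29.8930 * 100 / 89.1860
Result: 33.5176 sq ft


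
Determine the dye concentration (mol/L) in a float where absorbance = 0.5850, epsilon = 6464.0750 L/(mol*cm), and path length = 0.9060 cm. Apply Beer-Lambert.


Formula: c = A / (epsilon * l)
Substituting: c = 0.5850 / (6464.0750 * 0.9060)
Result: 9.9890e-05 mol/L


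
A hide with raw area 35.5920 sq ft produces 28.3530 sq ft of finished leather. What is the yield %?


Formula: Yield = finished / raw * 100
Substituting: Yield = 28.3530 / 35.5920 * 100
Result: 79.6612 %


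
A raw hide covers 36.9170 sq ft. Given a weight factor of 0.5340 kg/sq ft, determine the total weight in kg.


Formula: Weight = area * weight_per_sqft
Substituting: Weight = 36.9170 * 0.5340
Result: 19.7137 kg


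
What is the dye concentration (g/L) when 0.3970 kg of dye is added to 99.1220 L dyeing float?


Formula: Conc = dye_mass(kg) / volume(L) * 1000
Substituting: Conc = 0.3970 / 99.1220 * 1000
Result: 4.0052 g/L


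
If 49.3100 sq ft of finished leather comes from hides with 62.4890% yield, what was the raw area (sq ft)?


Formula: raw = finished * 100 / yield
Substituting: raw = 49.3100 * 100 / 62.4890
Result: 78.9099 sq ft


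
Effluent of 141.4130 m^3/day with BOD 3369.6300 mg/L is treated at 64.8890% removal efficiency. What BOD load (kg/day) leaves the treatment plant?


Load_in = volume * conc / 1000 = 141.4130 * 3369.6300 / 1000 = 476.5095 kg/day
Removed = Load_in * eff / 100 = 476.5095 * 64.8890 / 100 = 309.2022 kg/day
Load_out = Load_in - Removed = 476.5095 - 309.2022 = 167.3072 kg/day


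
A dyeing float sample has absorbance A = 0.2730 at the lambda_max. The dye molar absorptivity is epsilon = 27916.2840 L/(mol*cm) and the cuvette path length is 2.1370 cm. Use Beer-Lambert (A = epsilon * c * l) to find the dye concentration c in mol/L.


Formula: c = A / (epsilon * l)
Substituting: c = 0.2730 / (27916.2840 * 2.1370)
Result: 4.5762e-06 mol/L


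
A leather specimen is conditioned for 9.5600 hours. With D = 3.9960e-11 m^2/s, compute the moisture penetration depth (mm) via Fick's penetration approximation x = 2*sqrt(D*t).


t = 9.5600 hr * 3600 = 34416.0000 s
D * t = 3.9960e-11 * 34416.0000 = 1.3753e-06
x = 2 * sqrt(D*t) = 2 * sqrt(1.3753e-06) = 0.00234543 m = 2.3454 mm


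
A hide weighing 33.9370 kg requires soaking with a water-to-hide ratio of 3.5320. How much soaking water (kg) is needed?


Formula: Water = hide_weight * ratio
Substituting: Water = 33.9370 * 3.5320
Result: 119.8655 kg


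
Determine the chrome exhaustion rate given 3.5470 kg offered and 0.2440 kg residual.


Formula: Uptake = (offered - residual) / offered * 100
Substituting: Uptake = (3.5470 - 0.2440) / 3.5470 * 100
Result: 93.1209 %


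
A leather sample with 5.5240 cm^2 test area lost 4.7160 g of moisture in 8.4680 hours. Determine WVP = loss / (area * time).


Formula: WVP = loss / (area * time)
Substituting: WVP = 4.7160 / (5.5240 * 8.4680)
Result: 0.1008 g/(cm^2*hr)
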